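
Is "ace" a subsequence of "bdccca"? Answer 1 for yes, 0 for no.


Check if "ace" is a subsequence of "bdccca"
Greedy scan:
  Position 0 ('b'): no match needed
  Position 1 ('d'): no match needed
  Position 2 ('c'): no match needed
  Position 3 ('c'): no match needed
  Position 4 ('c'): no match needed
  Position 5 ('a'): matches sub[0] = 'a'
Only matched 1/3 characters => not a subsequence

0


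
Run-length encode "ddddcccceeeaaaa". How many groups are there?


Input: ddddcccceeeaaaa
Scanning for consecutive runs:
  Group 1: 'd' x 4 (positions 0-3)
  Group 2: 'c' x 4 (positions 4-7)
  Group 3: 'e' x 3 (positions 8-10)
  Group 4: 'a' x 4 (positions 11-14)
Total groups: 4

4


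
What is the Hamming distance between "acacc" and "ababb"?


Comparing "acacc" and "ababb" position by position:
  Position 0: 'a' vs 'a' => same
  Position 1: 'c' vs 'b' => differ
  Position 2: 'a' vs 'a' => same
  Position 3: 'c' vs 'b' => differ
  Position 4: 'c' vs 'b' => differ
Total differences (Hamming distance): 3

3


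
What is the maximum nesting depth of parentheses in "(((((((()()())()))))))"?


Input: "(((((((()()())()))))))"
Tracking depth:
  Position 0 '(': depth becomes 1
  Position 1 '(': depth becomes 2
  Position 2 '(': depth becomes 3
  Position 3 '(': depth becomes 4
  Position 4 '(': depth becomes 5
  Position 5 '(': depth becomes 6
  Position 6 '(': depth becomes 7
  Position 7 '(': depth becomes 8
  Position 8 ')': depth becomes 7
  Position 9 '(': depth becomes 8
  Position 10 ')': depth becomes 7
  Position 11 '(': depth becomes 8
  Position 12 ')': depth becomes 7
  Position 13 ')': depth becomes 6
  Position 14 '(': depth becomes 7
  Position 15 ')': depth becomes 6
  Position 16 ')': depth becomes 5
  Position 17 ')': depth becomes 4
  Position 18 ')': depth becomes 3
  Position 19 ')': depth becomes 2
  Position 20 ')': depth becomes 1
  Position 21 ')': depth becomes 0
Maximum depth reached: 8

8


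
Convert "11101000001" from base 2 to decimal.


Input: "11101000001" in base 2
Positional expansion:
  Digit '1' (value 1) x 2^10 = 1024
  Digit '1' (value 1) x 2^9 = 512
  Digit '1' (value 1) x 2^8 = 256
  Digit '0' (value 0) x 2^7 = 0
  Digit '1' (value 1) x 2^6 = 64
  Digit '0' (value 0) x 2^5 = 0
  Digit '0' (value 0) x 2^4 = 0
  Digit '0' (value 0) x 2^3 = 0
  Digit '0' (value 0) x 2^2 = 0
  Digit '0' (value 0) x 2^1 = 0
  Digit '1' (value 1) x 2^0 = 1
Sum = 1857

1857


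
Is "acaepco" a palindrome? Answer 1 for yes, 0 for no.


Input: acaepco
Reversed: ocpeaca
  Compare pos 0 ('a') with pos 6 ('o'): MISMATCH
  Compare pos 1 ('c') with pos 5 ('c'): match
  Compare pos 2 ('a') with pos 4 ('p'): MISMATCH
Result: not a palindrome

0


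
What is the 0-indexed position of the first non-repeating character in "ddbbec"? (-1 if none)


Input: ddbbec
Character frequencies:
  'b': 2
  'c': 1
  'd': 2
  'e': 1
Scanning left to right for freq == 1:
  Position 0 ('d'): freq=2, skip
  Position 1 ('d'): freq=2, skip
  Position 2 ('b'): freq=2, skip
  Position 3 ('b'): freq=2, skip
  Position 4 ('e'): unique! => answer = 4

4


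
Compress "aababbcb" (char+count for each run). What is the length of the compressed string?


Input: aababbcb
Runs:
  'a' x 2 => "a2"
  'b' x 1 => "b1"
  'a' x 1 => "a1"
  'b' x 2 => "b2"
  'c' x 1 => "c1"
  'b' x 1 => "b1"
Compressed: "a2b1a1b2c1b1"
Compressed length: 12

12


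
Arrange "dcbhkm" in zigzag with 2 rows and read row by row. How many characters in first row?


Zigzag "dcbhkm" into 2 rows:
Placing characters:
  'd' => row 0
  'c' => row 1
  'b' => row 0
  'h' => row 1
  'k' => row 0
  'm' => row 1
Rows:
  Row 0: "dbk"
  Row 1: "chm"
First row length: 3

3


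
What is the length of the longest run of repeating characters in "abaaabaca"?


Input: "abaaabaca"
Scanning for longest run:
  Position 1 ('b'): new char, reset run to 1
  Position 2 ('a'): new char, reset run to 1
  Position 3 ('a'): continues run of 'a', length=2
  Position 4 ('a'): continues run of 'a', length=3
  Position 5 ('b'): new char, reset run to 1
  Position 6 ('a'): new char, reset run to 1
  Position 7 ('c'): new char, reset run to 1
  Position 8 ('a'): new char, reset run to 1
Longest run: 'a' with length 3

3


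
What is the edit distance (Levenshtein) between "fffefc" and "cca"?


Computing edit distance: "fffefc" -> "cca"
DP table:
           c    c    a
      0    1    2    3
  f   1    1    2    3
  f   2    2    2    3
  f   3    3    3    3
  e   4    4    4    4
  f   5    5    5    5
  c   6    5    5    6
Edit distance = dp[6][3] = 6

6


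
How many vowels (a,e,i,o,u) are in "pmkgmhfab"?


Input: pmkgmhfab
Checking each character:
  'p' at position 0: consonant
  'm' at position 1: consonant
  'k' at position 2: consonant
  'g' at position 3: consonant
  'm' at position 4: consonant
  'h' at position 5: consonant
  'f' at position 6: consonant
  'a' at position 7: vowel (running total: 1)
  'b' at position 8: consonant
Total vowels: 1

1


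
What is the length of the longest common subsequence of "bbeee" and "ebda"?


LCS of "bbeee" and "ebda"
DP table:
           e    b    d    a
      0    0    0    0    0
  b   0    0    1    1    1
  b   0    0    1    1    1
  e   0    1    1    1    1
  e   0    1    1    1    1
  e   0    1    1    1    1
LCS length = dp[5][4] = 1

1


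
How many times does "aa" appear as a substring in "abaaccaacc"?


Searching for "aa" in "abaaccaacc"
Scanning each position:
  Position 0: "ab" => no
  Position 1: "ba" => no
  Position 2: "aa" => MATCH
  Position 3: "ac" => no
  Position 4: "cc" => no
  Position 5: "ca" => no
  Position 6: "aa" => MATCH
  Position 7: "ac" => no
  Position 8: "cc" => no
Total occurrences: 2

2


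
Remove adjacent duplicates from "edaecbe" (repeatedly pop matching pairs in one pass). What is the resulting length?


Input: edaecbe
Stack-based adjacent duplicate removal:
  Read 'e': push. Stack: e
  Read 'd': push. Stack: ed
  Read 'a': push. Stack: eda
  Read 'e': push. Stack: edae
  Read 'c': push. Stack: edaec
  Read 'b': push. Stack: edaecb
  Read 'e': push. Stack: edaecbe
Final stack: "edaecbe" (length 7)

7


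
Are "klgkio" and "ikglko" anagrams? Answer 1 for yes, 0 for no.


Strings: "klgkio", "ikglko"
Sorted first:  gikklo
Sorted second: gikklo
Sorted forms match => anagrams

1


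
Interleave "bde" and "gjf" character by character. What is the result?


Interleaving "bde" and "gjf":
  Position 0: 'b' from first, 'g' from second => "bg"
  Position 1: 'd' from first, 'j' from second => "dj"
  Position 2: 'e' from first, 'f' from second => "ef"
Result: bgdjef

bgdjef


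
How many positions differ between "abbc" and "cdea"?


Comparing "abbc" and "cdea" position by position:
  Position 0: 'a' vs 'c' => DIFFER
  Position 1: 'b' vs 'd' => DIFFER
  Position 2: 'b' vs 'e' => DIFFER
  Position 3: 'c' vs 'a' => DIFFER
Positions that differ: 4

4


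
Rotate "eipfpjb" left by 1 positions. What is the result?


Input: "eipfpjb", rotate left by 1
First 1 characters: "e"
Remaining characters: "ipfpjb"
Concatenate remaining + first: "ipfpjb" + "e" = "ipfpjbe"

ipfpjbe


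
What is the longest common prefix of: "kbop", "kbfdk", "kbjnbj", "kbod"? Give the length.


Words: kbop, kbfdk, kbjnbj, kbod
  Position 0: all 'k' => match
  Position 1: all 'b' => match
  Position 2: ('o', 'f', 'j', 'o') => mismatch, stop
LCP = "kb" (length 2)

2


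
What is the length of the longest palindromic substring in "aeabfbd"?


Input: "aeabfbd"
Checking substrings for palindromes:
  [0:3] "aea" (len 3) => palindrome
  [3:6] "bfb" (len 3) => palindrome
Longest palindromic substring: "aea" with length 3

3


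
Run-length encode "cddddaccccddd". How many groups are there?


Input: cddddaccccddd
Scanning for consecutive runs:
  Group 1: 'c' x 1 (positions 0-0)
  Group 2: 'd' x 4 (positions 1-4)
  Group 3: 'a' x 1 (positions 5-5)
  Group 4: 'c' x 4 (positions 6-9)
  Group 5: 'd' x 3 (positions 10-12)
Total groups: 5

5


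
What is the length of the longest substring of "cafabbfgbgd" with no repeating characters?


Input: "cafabbfgbgd"
Sliding window (track last position of each char):
  Position 0 ('c'): window [0,0] length 1 -- new best
  Position 1 ('a'): window [0,1] length 2 -- new best
  Position 2 ('f'): window [0,2] length 3 -- new best
  Position 3 ('a'): repeat (last at 1), move window start to 2
  Position 3 ('a'): window [2,3] length 2
  Position 4 ('b'): window [2,4] length 3
  Position 5 ('b'): repeat (last at 4), move window start to 5
  Position 5 ('b'): window [5,5] length 1
  Position 6 ('f'): window [5,6] length 2
  Position 7 ('g'): window [5,7] length 3
  Position 8 ('b'): repeat (last at 5), move window start to 6
  Position 8 ('b'): window [6,8] length 3
  Position 9 ('g'): repeat (last at 7), move window start to 8
  Position 9 ('g'): window [8,9] length 2
  Position 10 ('d'): window [8,10] length 3
Longest substring with no repeats: "caf" with length 3

3


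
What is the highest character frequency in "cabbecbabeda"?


Input: cabbecbabeda
Character counts:
  'a': 3
  'b': 4
  'c': 2
  'd': 1
  'e': 2
Maximum frequency: 4

4


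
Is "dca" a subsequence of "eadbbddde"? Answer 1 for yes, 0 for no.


Check if "dca" is a subsequence of "eadbbddde"
Greedy scan:
  Position 0 ('e'): no match needed
  Position 1 ('a'): no match needed
  Position 2 ('d'): matches sub[0] = 'd'
  Position 3 ('b'): no match needed
  Position 4 ('b'): no match needed
  Position 5 ('d'): no match needed
  Position 6 ('d'): no match needed
  Position 7 ('d'): no match needed
  Position 8 ('e'): no match needed
Only matched 1/3 characters => not a subsequence

0


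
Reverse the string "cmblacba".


Input: cmblacba
Reading characters right to left:
  Position 7: 'a'
  Position 6: 'b'
  Position 5: 'c'
  Position 4: 'a'
  Position 3: 'l'
  Position 2: 'b'
  Position 1: 'm'
  Position 0: 'c'
Reversed: abcalbmc

abcalbmc


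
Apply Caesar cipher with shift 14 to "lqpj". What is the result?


Caesar cipher: shift "lqpj" by 14
  'l' (pos 11) + 14 = pos 25 = 'z'
  'q' (pos 16) + 14 = pos 4 = 'e'
  'p' (pos 15) + 14 = pos 3 = 'd'
  'j' (pos 9) + 14 = pos 23 = 'x'
Result: zedx

zedx


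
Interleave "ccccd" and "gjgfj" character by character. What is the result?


Interleaving "ccccd" and "gjgfj":
  Position 0: 'c' from first, 'g' from second => "cg"
  Position 1: 'c' from first, 'j' from second => "cj"
  Position 2: 'c' from first, 'g' from second => "cg"
  Position 3: 'c' from first, 'f' from second => "cf"
  Position 4: 'd' from first, 'j' from second => "dj"
Result: cgcjcgcfdj

cgcjcgcfdj


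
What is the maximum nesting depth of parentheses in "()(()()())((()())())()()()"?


Input: "()(()()())((()())())()()()"
Tracking depth:
  Position 0 '(': depth becomes 1
  Position 1 ')': depth becomes 0
  Position 2 '(': depth becomes 1
  Position 3 '(': depth becomes 2
  Position 4 ')': depth becomes 1
  Position 5 '(': depth becomes 2
  Position 6 ')': depth becomes 1
  Position 7 '(': depth becomes 2
  Position 8 ')': depth becomes 1
  Position 9 ')': depth becomes 0
  Position 10 '(': depth becomes 1
  Position 11 '(': depth becomes 2
  Position 12 '(': depth becomes 3
  Position 13 ')': depth becomes 2
  Position 14 '(': depth becomes 3
  Position 15 ')': depth becomes 2
  Position 16 ')': depth becomes 1
  Position 17 '(': depth becomes 2
  Position 18 ')': depth becomes 1
  Position 19 ')': depth becomes 0
  Position 20 '(': depth becomes 1
  Position 21 ')': depth becomes 0
  Position 22 '(': depth becomes 1
  Position 23 ')': depth becomes 0
  Position 24 '(': depth becomes 1
  Position 25 ')': depth becomes 0
Maximum depth reached: 3

3


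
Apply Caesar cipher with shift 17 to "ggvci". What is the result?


Caesar cipher: shift "ggvci" by 17
  'g' (pos 6) + 17 = pos 23 = 'x'
  'g' (pos 6) + 17 = pos 23 = 'x'
  'v' (pos 21) + 17 = pos 12 = 'm'
  'c' (pos 2) + 17 = pos 19 = 't'
  'i' (pos 8) + 17 = pos 25 = 'z'
Result: xxmtz

xxmtz


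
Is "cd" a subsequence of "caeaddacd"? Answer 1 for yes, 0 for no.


Check if "cd" is a subsequence of "caeaddacd"
Greedy scan:
  Position 0 ('c'): matches sub[0] = 'c'
  Position 1 ('a'): no match needed
  Position 2 ('e'): no match needed
  Position 3 ('a'): no match needed
  Position 4 ('d'): matches sub[1] = 'd'
  Position 5 ('d'): no match needed
  Position 6 ('a'): no match needed
  Position 7 ('c'): no match needed
  Position 8 ('d'): no match needed
All 2 characters matched => is a subsequence

1


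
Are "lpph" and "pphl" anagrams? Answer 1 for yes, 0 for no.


Strings: "lpph", "pphl"
Sorted first:  hlpp
Sorted second: hlpp
Sorted forms match => anagrams

1


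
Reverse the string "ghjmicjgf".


Input: ghjmicjgf
Reading characters right to left:
  Position 8: 'f'
  Position 7: 'g'
  Position 6: 'j'
  Position 5: 'c'
  Position 4: 'i'
  Position 3: 'm'
  Position 2: 'j'
  Position 1: 'h'
  Position 0: 'g'
Reversed: fgjcimjhg

fgjcimjhg


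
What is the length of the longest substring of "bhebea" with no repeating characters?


Input: "bhebea"
Sliding window (track last position of each char):
  Position 0 ('b'): window [0,0] length 1 -- new best
  Position 1 ('h'): window [0,1] length 2 -- new best
  Position 2 ('e'): window [0,2] length 3 -- new best
  Position 3 ('b'): repeat (last at 0), move window start to 1
  Position 3 ('b'): window [1,3] length 3
  Position 4 ('e'): repeat (last at 2), move window start to 3
  Position 4 ('e'): window [3,4] length 2
  Position 5 ('a'): window [3,5] length 3
Longest substring with no repeats: "bhe" with length 3

3


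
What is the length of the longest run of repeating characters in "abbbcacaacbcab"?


Input: "abbbcacaacbcab"
Scanning for longest run:
  Position 1 ('b'): new char, reset run to 1
  Position 2 ('b'): continues run of 'b', length=2
  Position 3 ('b'): continues run of 'b', length=3
  Position 4 ('c'): new char, reset run to 1
  Position 5 ('a'): new char, reset run to 1
  Position 6 ('c'): new char, reset run to 1
  Position 7 ('a'): new char, reset run to 1
  Position 8 ('a'): continues run of 'a', length=2
  Position 9 ('c'): new char, reset run to 1
  Position 10 ('b'): new char, reset run to 1
  Position 11 ('c'): new char, reset run to 1
  Position 12 ('a'): new char, reset run to 1
  Position 13 ('b'): new char, reset run to 1
Longest run: 'b' with length 3

3


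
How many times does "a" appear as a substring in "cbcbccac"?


Searching for "a" in "cbcbccac"
Scanning each position:
  Position 0: "c" => no
  Position 1: "b" => no
  Position 2: "c" => no
  Position 3: "b" => no
  Position 4: "c" => no
  Position 5: "c" => no
  Position 6: "a" => MATCH
  Position 7: "c" => no
Total occurrences: 1

1


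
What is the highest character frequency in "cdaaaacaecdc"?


Input: cdaaaacaecdc
Character counts:
  'a': 5
  'c': 4
  'd': 2
  'e': 1
Maximum frequency: 5

5


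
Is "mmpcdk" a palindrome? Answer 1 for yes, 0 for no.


Input: mmpcdk
Reversed: kdcpmm
  Compare pos 0 ('m') with pos 5 ('k'): MISMATCH
  Compare pos 1 ('m') with pos 4 ('d'): MISMATCH
  Compare pos 2 ('p') with pos 3 ('c'): MISMATCH
Result: not a palindrome

0


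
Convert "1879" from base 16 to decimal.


Input: "1879" in base 16
Positional expansion:
  Digit '1' (value 1) x 16^3 = 4096
  Digit '8' (value 8) x 16^2 = 2048
  Digit '7' (value 7) x 16^1 = 112
  Digit '9' (value 9) x 16^0 = 9
Sum = 6265

6265


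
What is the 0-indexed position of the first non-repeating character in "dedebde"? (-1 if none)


Input: dedebde
Character frequencies:
  'b': 1
  'd': 3
  'e': 3
Scanning left to right for freq == 1:
  Position 0 ('d'): freq=3, skip
  Position 1 ('e'): freq=3, skip
  Position 2 ('d'): freq=3, skip
  Position 3 ('e'): freq=3, skip
  Position 4 ('b'): unique! => answer = 4

4


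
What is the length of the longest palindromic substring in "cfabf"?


Input: "cfabf"
Checking substrings for palindromes:
  No multi-char palindromic substrings found
Longest palindromic substring: "c" with length 1

1


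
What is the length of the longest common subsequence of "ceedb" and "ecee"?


LCS of "ceedb" and "ecee"
DP table:
           e    c    e    e
      0    0    0    0    0
  c   0    0    1    1    1
  e   0    1    1    2    2
  e   0    1    1    2    3
  d   0    1    1    2    3
  b   0    1    1    2    3
LCS length = dp[5][4] = 3

3


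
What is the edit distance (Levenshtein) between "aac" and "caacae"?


Computing edit distance: "aac" -> "caacae"
DP table:
           c    a    a    c    a    e
      0    1    2    3    4    5    6
  a   1    1    1    2    3    4    5
  a   2    2    1    1    2    3    4
  c   3    2    2    2    1    2    3
Edit distance = dp[3][6] = 3

3


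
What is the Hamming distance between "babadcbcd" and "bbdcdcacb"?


Comparing "babadcbcd" and "bbdcdcacb" position by position:
  Position 0: 'b' vs 'b' => same
  Position 1: 'a' vs 'b' => differ
  Position 2: 'b' vs 'd' => differ
  Position 3: 'a' vs 'c' => differ
  Position 4: 'd' vs 'd' => same
  Position 5: 'c' vs 'c' => same
  Position 6: 'b' vs 'a' => differ
  Position 7: 'c' vs 'c' => same
  Position 8: 'd' vs 'b' => differ
Total differences (Hamming distance): 5

5


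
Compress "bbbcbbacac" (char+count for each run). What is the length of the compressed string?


Input: bbbcbbacac
Runs:
  'b' x 3 => "b3"
  'c' x 1 => "c1"
  'b' x 2 => "b2"
  'a' x 1 => "a1"
  'c' x 1 => "c1"
  'a' x 1 => "a1"
  'c' x 1 => "c1"
Compressed: "b3c1b2a1c1a1c1"
Compressed length: 14

14


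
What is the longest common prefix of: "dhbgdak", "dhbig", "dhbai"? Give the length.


Words: dhbgdak, dhbig, dhbai
  Position 0: all 'd' => match
  Position 1: all 'h' => match
  Position 2: all 'b' => match
  Position 3: ('g', 'i', 'a') => mismatch, stop
LCP = "dhb" (length 3)

3


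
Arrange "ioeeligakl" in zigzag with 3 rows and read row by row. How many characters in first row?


Zigzag "ioeeligakl" into 3 rows:
Placing characters:
  'i' => row 0
  'o' => row 1
  'e' => row 2
  'e' => row 1
  'l' => row 0
  'i' => row 1
  'g' => row 2
  'a' => row 1
  'k' => row 0
  'l' => row 1
Rows:
  Row 0: "ilk"
  Row 1: "oeial"
  Row 2: "eg"
First row length: 3

3


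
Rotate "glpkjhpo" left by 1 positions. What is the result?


Input: "glpkjhpo", rotate left by 1
First 1 characters: "g"
Remaining characters: "lpkjhpo"
Concatenate remaining + first: "lpkjhpo" + "g" = "lpkjhpog"

lpkjhpog


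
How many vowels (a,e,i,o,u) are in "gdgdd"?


Input: gdgdd
Checking each character:
  'g' at position 0: consonant
  'd' at position 1: consonant
  'g' at position 2: consonant
  'd' at position 3: consonant
  'd' at position 4: consonant
Total vowels: 0

0


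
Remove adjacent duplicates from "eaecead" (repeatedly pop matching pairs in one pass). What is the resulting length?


Input: eaecead
Stack-based adjacent duplicate removal:
  Read 'e': push. Stack: e
  Read 'a': push. Stack: ea
  Read 'e': push. Stack: eae
  Read 'c': push. Stack: eaec
  Read 'e': push. Stack: eaece
  Read 'a': push. Stack: eaecea
  Read 'd': push. Stack: eaecead
Final stack: "eaecead" (length 7)

7


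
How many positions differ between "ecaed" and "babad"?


Comparing "ecaed" and "babad" position by position:
  Position 0: 'e' vs 'b' => DIFFER
  Position 1: 'c' vs 'a' => DIFFER
  Position 2: 'a' vs 'b' => DIFFER
  Position 3: 'e' vs 'a' => DIFFER
  Position 4: 'd' vs 'd' => same
Positions that differ: 4

4


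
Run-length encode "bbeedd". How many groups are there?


Input: bbeedd
Scanning for consecutive runs:
  Group 1: 'b' x 2 (positions 0-1)
  Group 2: 'e' x 2 (positions 2-3)
  Group 3: 'd' x 2 (positions 4-5)
Total groups: 3

3


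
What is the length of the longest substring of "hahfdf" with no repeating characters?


Input: "hahfdf"
Sliding window (track last position of each char):
  Position 0 ('h'): window [0,0] length 1 -- new best
  Position 1 ('a'): window [0,1] length 2 -- new best
  Position 2 ('h'): repeat (last at 0), move window start to 1
  Position 2 ('h'): window [1,2] length 2
  Position 3 ('f'): window [1,3] length 3 -- new best
  Position 4 ('d'): window [1,4] length 4 -- new best
  Position 5 ('f'): repeat (last at 3), move window start to 4
  Position 5 ('f'): window [4,5] length 2
Longest substring with no repeats: "ahfd" with length 4

4


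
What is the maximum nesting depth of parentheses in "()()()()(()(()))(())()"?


Input: "()()()()(()(()))(())()"
Tracking depth:
  Position 0 '(': depth becomes 1
  Position 1 ')': depth becomes 0
  Position 2 '(': depth becomes 1
  Position 3 ')': depth becomes 0
  Position 4 '(': depth becomes 1
  Position 5 ')': depth becomes 0
  Position 6 '(': depth becomes 1
  Position 7 ')': depth becomes 0
  Position 8 '(': depth becomes 1
  Position 9 '(': depth becomes 2
  Position 10 ')': depth becomes 1
  Position 11 '(': depth becomes 2
  Position 12 '(': depth becomes 3
  Position 13 ')': depth becomes 2
  Position 14 ')': depth becomes 1
  Position 15 ')': depth becomes 0
  Position 16 '(': depth becomes 1
  Position 17 '(': depth becomes 2
  Position 18 ')': depth becomes 1
  Position 19 ')': depth becomes 0
  Position 20 '(': depth becomes 1
  Position 21 ')': depth becomes 0
Maximum depth reached: 3

3


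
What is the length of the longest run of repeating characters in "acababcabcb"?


Input: "acababcabcb"
Scanning for longest run:
  Position 1 ('c'): new char, reset run to 1
  Position 2 ('a'): new char, reset run to 1
  Position 3 ('b'): new char, reset run to 1
  Position 4 ('a'): new char, reset run to 1
  Position 5 ('b'): new char, reset run to 1
  Position 6 ('c'): new char, reset run to 1
  Position 7 ('a'): new char, reset run to 1
  Position 8 ('b'): new char, reset run to 1
  Position 9 ('c'): new char, reset run to 1
  Position 10 ('b'): new char, reset run to 1
Longest run: 'a' with length 1

1


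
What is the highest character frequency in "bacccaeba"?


Input: bacccaeba
Character counts:
  'a': 3
  'b': 2
  'c': 3
  'e': 1
Maximum frequency: 3

3


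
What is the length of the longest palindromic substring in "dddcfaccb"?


Input: "dddcfaccb"
Checking substrings for palindromes:
  [0:3] "ddd" (len 3) => palindrome
  [0:2] "dd" (len 2) => palindrome
  [1:3] "dd" (len 2) => palindrome
  [6:8] "cc" (len 2) => palindrome
Longest palindromic substring: "ddd" with length 3

3


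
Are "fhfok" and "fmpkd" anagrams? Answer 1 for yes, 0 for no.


Strings: "fhfok", "fmpkd"
Sorted first:  ffhko
Sorted second: dfkmp
Differ at position 0: 'f' vs 'd' => not anagrams

0


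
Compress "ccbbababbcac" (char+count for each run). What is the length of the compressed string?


Input: ccbbababbcac
Runs:
  'c' x 2 => "c2"
  'b' x 2 => "b2"
  'a' x 1 => "a1"
  'b' x 1 => "b1"
  'a' x 1 => "a1"
  'b' x 2 => "b2"
  'c' x 1 => "c1"
  'a' x 1 => "a1"
  'c' x 1 => "c1"
Compressed: "c2b2a1b1a1b2c1a1c1"
Compressed length: 18

18


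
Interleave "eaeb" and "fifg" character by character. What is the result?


Interleaving "eaeb" and "fifg":
  Position 0: 'e' from first, 'f' from second => "ef"
  Position 1: 'a' from first, 'i' from second => "ai"
  Position 2: 'e' from first, 'f' from second => "ef"
  Position 3: 'b' from first, 'g' from second => "bg"
Result: efaiefbg

efaiefbg


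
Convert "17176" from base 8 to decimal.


Input: "17176" in base 8
Positional expansion:
  Digit '1' (value 1) x 8^4 = 4096
  Digit '7' (value 7) x 8^3 = 3584
  Digit '1' (value 1) x 8^2 = 64
  Digit '7' (value 7) x 8^1 = 56
  Digit '6' (value 6) x 8^0 = 6
Sum = 7806

7806


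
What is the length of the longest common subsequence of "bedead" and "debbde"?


LCS of "bedead" and "debbde"
DP table:
           d    e    b    b    d    e
      0    0    0    0    0    0    0
  b   0    0    0    1    1    1    1
  e   0    0    1    1    1    1    2
  d   0    1    1    1    1    2    2
  e   0    1    2    2    2    2    3
  a   0    1    2    2    2    2    3
  d   0    1    2    2    2    3    3
LCS length = dp[6][6] = 3

3


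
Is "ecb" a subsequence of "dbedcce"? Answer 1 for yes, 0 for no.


Check if "ecb" is a subsequence of "dbedcce"
Greedy scan:
  Position 0 ('d'): no match needed
  Position 1 ('b'): no match needed
  Position 2 ('e'): matches sub[0] = 'e'
  Position 3 ('d'): no match needed
  Position 4 ('c'): matches sub[1] = 'c'
  Position 5 ('c'): no match needed
  Position 6 ('e'): no match needed
Only matched 2/3 characters => not a subsequence

0


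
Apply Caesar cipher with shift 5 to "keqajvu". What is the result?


Caesar cipher: shift "keqajvu" by 5
  'k' (pos 10) + 5 = pos 15 = 'p'
  'e' (pos 4) + 5 = pos 9 = 'j'
  'q' (pos 16) + 5 = pos 21 = 'v'
  'a' (pos 0) + 5 = pos 5 = 'f'
  'j' (pos 9) + 5 = pos 14 = 'o'
  'v' (pos 21) + 5 = pos 0 = 'a'
  'u' (pos 20) + 5 = pos 25 = 'z'
Result: pjvfoaz

pjvfoaz


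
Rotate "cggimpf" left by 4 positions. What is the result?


Input: "cggimpf", rotate left by 4
First 4 characters: "cggi"
Remaining characters: "mpf"
Concatenate remaining + first: "mpf" + "cggi" = "mpfcggi"

mpfcggi


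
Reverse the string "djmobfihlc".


Input: djmobfihlc
Reading characters right to left:
  Position 9: 'c'
  Position 8: 'l'
  Position 7: 'h'
  Position 6: 'i'
  Position 5: 'f'
  Position 4: 'b'
  Position 3: 'o'
  Position 2: 'm'
  Position 1: 'j'
  Position 0: 'd'
Reversed: clhifbomjd

clhifbomjd


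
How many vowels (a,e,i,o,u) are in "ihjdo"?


Input: ihjdo
Checking each character:
  'i' at position 0: vowel (running total: 1)
  'h' at position 1: consonant
  'j' at position 2: consonant
  'd' at position 3: consonant
  'o' at position 4: vowel (running total: 2)
Total vowels: 2

2


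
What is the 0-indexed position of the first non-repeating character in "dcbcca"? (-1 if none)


Input: dcbcca
Character frequencies:
  'a': 1
  'b': 1
  'c': 3
  'd': 1
Scanning left to right for freq == 1:
  Position 0 ('d'): unique! => answer = 0

0


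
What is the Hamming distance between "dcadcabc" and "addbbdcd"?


Comparing "dcadcabc" and "addbbdcd" position by position:
  Position 0: 'd' vs 'a' => differ
  Position 1: 'c' vs 'd' => differ
  Position 2: 'a' vs 'd' => differ
  Position 3: 'd' vs 'b' => differ
  Position 4: 'c' vs 'b' => differ
  Position 5: 'a' vs 'd' => differ
  Position 6: 'b' vs 'c' => differ
  Position 7: 'c' vs 'd' => differ
Total differences (Hamming distance): 8

8


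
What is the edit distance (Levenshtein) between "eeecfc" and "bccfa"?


Computing edit distance: "eeecfc" -> "bccfa"
DP table:
           b    c    c    f    a
      0    1    2    3    4    5
  e   1    1    2    3    4    5
  e   2    2    2    3    4    5
  e   3    3    3    3    4    5
  c   4    4    3    3    4    5
  f   5    5    4    4    3    4
  c   6    6    5    4    4    4
Edit distance = dp[6][5] = 4

4


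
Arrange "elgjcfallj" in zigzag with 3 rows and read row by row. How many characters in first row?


Zigzag "elgjcfallj" into 3 rows:
Placing characters:
  'e' => row 0
  'l' => row 1
  'g' => row 2
  'j' => row 1
  'c' => row 0
  'f' => row 1
  'a' => row 2
  'l' => row 1
  'l' => row 0
  'j' => row 1
Rows:
  Row 0: "ecl"
  Row 1: "ljflj"
  Row 2: "ga"
First row length: 3

3


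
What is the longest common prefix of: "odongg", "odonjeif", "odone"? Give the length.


Words: odongg, odonjeif, odone
  Position 0: all 'o' => match
  Position 1: all 'd' => match
  Position 2: all 'o' => match
  Position 3: all 'n' => match
  Position 4: ('g', 'j', 'e') => mismatch, stop
LCP = "odon" (length 4)

4


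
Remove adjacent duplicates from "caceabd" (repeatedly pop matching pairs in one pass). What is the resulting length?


Input: caceabd
Stack-based adjacent duplicate removal:
  Read 'c': push. Stack: c
  Read 'a': push. Stack: ca
  Read 'c': push. Stack: cac
  Read 'e': push. Stack: cace
  Read 'a': push. Stack: cacea
  Read 'b': push. Stack: caceab
  Read 'd': push. Stack: caceabd
Final stack: "caceabd" (length 7)

7


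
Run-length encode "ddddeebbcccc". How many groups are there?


Input: ddddeebbcccc
Scanning for consecutive runs:
  Group 1: 'd' x 4 (positions 0-3)
  Group 2: 'e' x 2 (positions 4-5)
  Group 3: 'b' x 2 (positions 6-7)
  Group 4: 'c' x 4 (positions 8-11)
Total groups: 4

4


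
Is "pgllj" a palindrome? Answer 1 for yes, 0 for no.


Input: pgllj
Reversed: jllgp
  Compare pos 0 ('p') with pos 4 ('j'): MISMATCH
  Compare pos 1 ('g') with pos 3 ('l'): MISMATCH
Result: not a palindrome

0


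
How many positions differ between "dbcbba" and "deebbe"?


Comparing "dbcbba" and "deebbe" position by position:
  Position 0: 'd' vs 'd' => same
  Position 1: 'b' vs 'e' => DIFFER
  Position 2: 'c' vs 'e' => DIFFER
  Position 3: 'b' vs 'b' => same
  Position 4: 'b' vs 'b' => same
  Position 5: 'a' vs 'e' => DIFFER
Positions that differ: 3

3


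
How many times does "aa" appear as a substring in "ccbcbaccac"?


Searching for "aa" in "ccbcbaccac"
Scanning each position:
  Position 0: "cc" => no
  Position 1: "cb" => no
  Position 2: "bc" => no
  Position 3: "cb" => no
  Position 4: "ba" => no
  Position 5: "ac" => no
  Position 6: "cc" => no
  Position 7: "ca" => no
  Position 8: "ac" => no
Total occurrences: 0

0


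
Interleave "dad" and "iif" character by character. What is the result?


Interleaving "dad" and "iif":
  Position 0: 'd' from first, 'i' from second => "di"
  Position 1: 'a' from first, 'i' from second => "ai"
  Position 2: 'd' from first, 'f' from second => "df"
Result: diaidf

diaidf


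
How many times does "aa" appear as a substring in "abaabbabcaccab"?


Searching for "aa" in "abaabbabcaccab"
Scanning each position:
  Position 0: "ab" => no
  Position 1: "ba" => no
  Position 2: "aa" => MATCH
  Position 3: "ab" => no
  Position 4: "bb" => no
  Position 5: "ba" => no
  Position 6: "ab" => no
  Position 7: "bc" => no
  Position 8: "ca" => no
  Position 9: "ac" => no
  Position 10: "cc" => no
  Position 11: "ca" => no
  Position 12: "ab" => no
Total occurrences: 1

1


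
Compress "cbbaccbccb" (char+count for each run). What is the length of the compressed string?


Input: cbbaccbccb
Runs:
  'c' x 1 => "c1"
  'b' x 2 => "b2"
  'a' x 1 => "a1"
  'c' x 2 => "c2"
  'b' x 1 => "b1"
  'c' x 2 => "c2"
  'b' x 1 => "b1"
Compressed: "c1b2a1c2b1c2b1"
Compressed length: 14

14


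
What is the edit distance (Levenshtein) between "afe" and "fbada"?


Computing edit distance: "afe" -> "fbada"
DP table:
           f    b    a    d    a
      0    1    2    3    4    5
  a   1    1    2    2    3    4
  f   2    1    2    3    3    4
  e   3    2    2    3    4    4
Edit distance = dp[3][5] = 4

4


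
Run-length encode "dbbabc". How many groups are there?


Input: dbbabc
Scanning for consecutive runs:
  Group 1: 'd' x 1 (positions 0-0)
  Group 2: 'b' x 2 (positions 1-2)
  Group 3: 'a' x 1 (positions 3-3)
  Group 4: 'b' x 1 (positions 4-4)
  Group 5: 'c' x 1 (positions 5-5)
Total groups: 5

5


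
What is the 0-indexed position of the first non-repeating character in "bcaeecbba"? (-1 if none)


Input: bcaeecbba
Character frequencies:
  'a': 2
  'b': 3
  'c': 2
  'e': 2
Scanning left to right for freq == 1:
  Position 0 ('b'): freq=3, skip
  Position 1 ('c'): freq=2, skip
  Position 2 ('a'): freq=2, skip
  Position 3 ('e'): freq=2, skip
  Position 4 ('e'): freq=2, skip
  Position 5 ('c'): freq=2, skip
  Position 6 ('b'): freq=3, skip
  Position 7 ('b'): freq=3, skip
  Position 8 ('a'): freq=2, skip
  No unique character found => answer = -1

-1


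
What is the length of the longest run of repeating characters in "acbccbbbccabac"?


Input: "acbccbbbccabac"
Scanning for longest run:
  Position 1 ('c'): new char, reset run to 1
  Position 2 ('b'): new char, reset run to 1
  Position 3 ('c'): new char, reset run to 1
  Position 4 ('c'): continues run of 'c', length=2
  Position 5 ('b'): new char, reset run to 1
  Position 6 ('b'): continues run of 'b', length=2
  Position 7 ('b'): continues run of 'b', length=3
  Position 8 ('c'): new char, reset run to 1
  Position 9 ('c'): continues run of 'c', length=2
  Position 10 ('a'): new char, reset run to 1
  Position 11 ('b'): new char, reset run to 1
  Position 12 ('a'): new char, reset run to 1
  Position 13 ('c'): new char, reset run to 1
Longest run: 'b' with length 3

3


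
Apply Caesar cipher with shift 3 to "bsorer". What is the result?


Caesar cipher: shift "bsorer" by 3
  'b' (pos 1) + 3 = pos 4 = 'e'
  's' (pos 18) + 3 = pos 21 = 'v'
  'o' (pos 14) + 3 = pos 17 = 'r'
  'r' (pos 17) + 3 = pos 20 = 'u'
  'e' (pos 4) + 3 = pos 7 = 'h'
  'r' (pos 17) + 3 = pos 20 = 'u'
Result: evruhu

evruhu


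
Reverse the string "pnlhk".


Input: pnlhk
Reading characters right to left:
  Position 4: 'k'
  Position 3: 'h'
  Position 2: 'l'
  Position 1: 'n'
  Position 0: 'p'
Reversed: khlnp

khlnp


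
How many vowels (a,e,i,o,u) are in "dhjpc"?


Input: dhjpc
Checking each character:
  'd' at position 0: consonant
  'h' at position 1: consonant
  'j' at position 2: consonant
  'p' at position 3: consonant
  'c' at position 4: consonant
Total vowels: 0

0


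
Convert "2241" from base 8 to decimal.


Input: "2241" in base 8
Positional expansion:
  Digit '2' (value 2) x 8^3 = 1024
  Digit '2' (value 2) x 8^2 = 128
  Digit '4' (value 4) x 8^1 = 32
  Digit '1' (value 1) x 8^0 = 1
Sum = 1185

1185


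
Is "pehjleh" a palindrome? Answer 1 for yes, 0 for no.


Input: pehjleh
Reversed: heljhep
  Compare pos 0 ('p') with pos 6 ('h'): MISMATCH
  Compare pos 1 ('e') with pos 5 ('e'): match
  Compare pos 2 ('h') with pos 4 ('l'): MISMATCH
Result: not a palindrome

0


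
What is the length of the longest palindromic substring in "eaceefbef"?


Input: "eaceefbef"
Checking substrings for palindromes:
  [3:5] "ee" (len 2) => palindrome
Longest palindromic substring: "ee" with length 2

2


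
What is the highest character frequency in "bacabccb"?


Input: bacabccb
Character counts:
  'a': 2
  'b': 3
  'c': 3
Maximum frequency: 3

3


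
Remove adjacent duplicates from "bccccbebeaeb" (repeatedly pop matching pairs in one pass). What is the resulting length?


Input: bccccbebeaeb
Stack-based adjacent duplicate removal:
  Read 'b': push. Stack: b
  Read 'c': push. Stack: bc
  Read 'c': matches stack top 'c' => pop. Stack: b
  Read 'c': push. Stack: bc
  Read 'c': matches stack top 'c' => pop. Stack: b
  Read 'b': matches stack top 'b' => pop. Stack: (empty)
  Read 'e': push. Stack: e
  Read 'b': push. Stack: eb
  Read 'e': push. Stack: ebe
  Read 'a': push. Stack: ebea
  Read 'e': push. Stack: ebeae
  Read 'b': push. Stack: ebeaeb
Final stack: "ebeaeb" (length 6)

6


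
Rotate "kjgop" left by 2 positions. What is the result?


Input: "kjgop", rotate left by 2
First 2 characters: "kj"
Remaining characters: "gop"
Concatenate remaining + first: "gop" + "kj" = "gopkj"

gopkj


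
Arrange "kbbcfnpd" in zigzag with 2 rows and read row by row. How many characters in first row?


Zigzag "kbbcfnpd" into 2 rows:
Placing characters:
  'k' => row 0
  'b' => row 1
  'b' => row 0
  'c' => row 1
  'f' => row 0
  'n' => row 1
  'p' => row 0
  'd' => row 1
Rows:
  Row 0: "kbfp"
  Row 1: "bcnd"
First row length: 4

4


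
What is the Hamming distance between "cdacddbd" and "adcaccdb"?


Comparing "cdacddbd" and "adcaccdb" position by position:
  Position 0: 'c' vs 'a' => differ
  Position 1: 'd' vs 'd' => same
  Position 2: 'a' vs 'c' => differ
  Position 3: 'c' vs 'a' => differ
  Position 4: 'd' vs 'c' => differ
  Position 5: 'd' vs 'c' => differ
  Position 6: 'b' vs 'd' => differ
  Position 7: 'd' vs 'b' => differ
Total differences (Hamming distance): 7

7


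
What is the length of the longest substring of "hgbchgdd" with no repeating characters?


Input: "hgbchgdd"
Sliding window (track last position of each char):
  Position 0 ('h'): window [0,0] length 1 -- new best
  Position 1 ('g'): window [0,1] length 2 -- new best
  Position 2 ('b'): window [0,2] length 3 -- new best
  Position 3 ('c'): window [0,3] length 4 -- new best
  Position 4 ('h'): repeat (last at 0), move window start to 1
  Position 4 ('h'): window [1,4] length 4
  Position 5 ('g'): repeat (last at 1), move window start to 2
  Position 5 ('g'): window [2,5] length 4
  Position 6 ('d'): window [2,6] length 5 -- new best
  Position 7 ('d'): repeat (last at 6), move window start to 7
  Position 7 ('d'): window [7,7] length 1
Longest substring with no repeats: "bchgd" with length 5

5


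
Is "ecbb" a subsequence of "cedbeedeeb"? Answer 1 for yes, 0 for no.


Check if "ecbb" is a subsequence of "cedbeedeeb"
Greedy scan:
  Position 0 ('c'): no match needed
  Position 1 ('e'): matches sub[0] = 'e'
  Position 2 ('d'): no match needed
  Position 3 ('b'): no match needed
  Position 4 ('e'): no match needed
  Position 5 ('e'): no match needed
  Position 6 ('d'): no match needed
  Position 7 ('e'): no match needed
  Position 8 ('e'): no match needed
  Position 9 ('b'): no match needed
Only matched 1/4 characters => not a subsequence

0


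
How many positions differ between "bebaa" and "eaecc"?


Comparing "bebaa" and "eaecc" position by position:
  Position 0: 'b' vs 'e' => DIFFER
  Position 1: 'e' vs 'a' => DIFFER
  Position 2: 'b' vs 'e' => DIFFER
  Position 3: 'a' vs 'c' => DIFFER
  Position 4: 'a' vs 'c' => DIFFER
Positions that differ: 5

5


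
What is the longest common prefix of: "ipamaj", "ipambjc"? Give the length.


Words: ipamaj, ipambjc
  Position 0: all 'i' => match
  Position 1: all 'p' => match
  Position 2: all 'a' => match
  Position 3: all 'm' => match
  Position 4: ('a', 'b') => mismatch, stop
LCP = "ipam" (length 4)

4


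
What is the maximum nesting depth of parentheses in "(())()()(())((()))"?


Input: "(())()()(())((()))"
Tracking depth:
  Position 0 '(': depth becomes 1
  Position 1 '(': depth becomes 2
  Position 2 ')': depth becomes 1
  Position 3 ')': depth becomes 0
  Position 4 '(': depth becomes 1
  Position 5 ')': depth becomes 0
  Position 6 '(': depth becomes 1
  Position 7 ')': depth becomes 0
  Position 8 '(': depth becomes 1
  Position 9 '(': depth becomes 2
  Position 10 ')': depth becomes 1
  Position 11 ')': depth becomes 0
  Position 12 '(': depth becomes 1
  Position 13 '(': depth becomes 2
  Position 14 '(': depth becomes 3
  Position 15 ')': depth becomes 2
  Position 16 ')': depth becomes 1
  Position 17 ')': depth becomes 0
Maximum depth reached: 3

3


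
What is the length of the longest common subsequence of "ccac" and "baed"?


LCS of "ccac" and "baed"
DP table:
           b    a    e    d
      0    0    0    0    0
  c   0    0    0    0    0
  c   0    0    0    0    0
  a   0    0    1    1    1
  c   0    0    1    1    1
LCS length = dp[4][4] = 1

1


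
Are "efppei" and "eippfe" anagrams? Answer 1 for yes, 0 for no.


Strings: "efppei", "eippfe"
Sorted first:  eefipp
Sorted second: eefipp
Sorted forms match => anagrams

1


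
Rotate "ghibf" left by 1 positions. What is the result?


Input: "ghibf", rotate left by 1
First 1 characters: "g"
Remaining characters: "hibf"
Concatenate remaining + first: "hibf" + "g" = "hibfg"

hibfg


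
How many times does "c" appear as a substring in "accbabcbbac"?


Searching for "c" in "accbabcbbac"
Scanning each position:
  Position 0: "a" => no
  Position 1: "c" => MATCH
  Position 2: "c" => MATCH
  Position 3: "b" => no
  Position 4: "a" => no
  Position 5: "b" => no
  Position 6: "c" => MATCH
  Position 7: "b" => no
  Position 8: "b" => no
  Position 9: "a" => no
  Position 10: "c" => MATCH
Total occurrences: 4

4


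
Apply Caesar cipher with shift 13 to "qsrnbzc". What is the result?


Caesar cipher: shift "qsrnbzc" by 13
  'q' (pos 16) + 13 = pos 3 = 'd'
  's' (pos 18) + 13 = pos 5 = 'f'
  'r' (pos 17) + 13 = pos 4 = 'e'
  'n' (pos 13) + 13 = pos 0 = 'a'
  'b' (pos 1) + 13 = pos 14 = 'o'
  'z' (pos 25) + 13 = pos 12 = 'm'
  'c' (pos 2) + 13 = pos 15 = 'p'
Result: dfeaomp

dfeaomp


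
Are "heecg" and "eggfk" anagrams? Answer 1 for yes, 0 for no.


Strings: "heecg", "eggfk"
Sorted first:  ceegh
Sorted second: efggk
Differ at position 0: 'c' vs 'e' => not anagrams

0
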